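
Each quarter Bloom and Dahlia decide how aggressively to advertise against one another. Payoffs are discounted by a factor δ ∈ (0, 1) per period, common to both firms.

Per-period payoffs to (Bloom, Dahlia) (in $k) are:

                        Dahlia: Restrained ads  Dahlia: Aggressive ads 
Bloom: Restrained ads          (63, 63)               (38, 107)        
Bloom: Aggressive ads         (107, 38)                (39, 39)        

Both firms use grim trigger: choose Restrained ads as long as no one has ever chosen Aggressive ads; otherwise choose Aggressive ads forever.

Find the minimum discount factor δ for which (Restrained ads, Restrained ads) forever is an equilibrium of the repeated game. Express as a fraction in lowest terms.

Under grim trigger the critical discount factor is (T−C)/(T−P) with T = 107, C = 63, P = 39.
δ* = (107−63)/(107−39) = 44/68 = 11/17.

11/17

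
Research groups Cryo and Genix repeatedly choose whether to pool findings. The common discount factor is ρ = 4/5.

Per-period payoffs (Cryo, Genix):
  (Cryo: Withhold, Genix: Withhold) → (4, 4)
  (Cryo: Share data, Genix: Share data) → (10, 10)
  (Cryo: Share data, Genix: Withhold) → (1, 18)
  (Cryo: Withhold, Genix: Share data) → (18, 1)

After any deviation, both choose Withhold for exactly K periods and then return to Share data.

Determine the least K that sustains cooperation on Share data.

IC: ρ(1−ρ^K)/(1−ρ) ≥ (18−10)/(10−4) = 4/3.
With ρ = 4/5: need 1 − ρ^K ≥ 4/3·(1−4/5)/(4/5), i.e. ρ^K ≤ 0.6667.
Since (4/5)^1 = 0.8000 and (4/5)^2 = 0.6400, the smallest such K is 2.

2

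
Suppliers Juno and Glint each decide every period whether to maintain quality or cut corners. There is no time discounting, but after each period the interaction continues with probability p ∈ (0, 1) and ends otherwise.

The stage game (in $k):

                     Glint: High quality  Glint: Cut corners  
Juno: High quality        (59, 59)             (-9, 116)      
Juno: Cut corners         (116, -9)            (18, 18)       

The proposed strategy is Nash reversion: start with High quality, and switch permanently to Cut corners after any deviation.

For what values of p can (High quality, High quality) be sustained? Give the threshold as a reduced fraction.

57/98

Expected cooperation value is 59 + p·59 + p²·59 + … = 59/(1−p); deviation gives 116 + p·18/(1−p).
59 ≥ 116(1−p) + 18p ⇒ 98p ≥ 57 ⇒ p ≥ 57/98.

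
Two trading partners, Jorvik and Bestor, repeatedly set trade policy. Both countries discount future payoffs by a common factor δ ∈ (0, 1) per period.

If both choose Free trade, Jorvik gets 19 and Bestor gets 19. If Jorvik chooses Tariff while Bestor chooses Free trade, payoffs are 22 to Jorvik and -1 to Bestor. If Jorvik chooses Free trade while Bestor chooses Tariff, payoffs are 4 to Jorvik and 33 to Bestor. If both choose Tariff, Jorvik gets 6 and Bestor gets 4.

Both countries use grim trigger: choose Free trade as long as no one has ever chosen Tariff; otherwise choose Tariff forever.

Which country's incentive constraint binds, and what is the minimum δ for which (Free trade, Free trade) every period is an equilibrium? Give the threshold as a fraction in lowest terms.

Bestor; δ ≥ 14/29

Jorvik: cooperation gives 19 each period; deviation gives 22 once then 6 forever.
  19/(1−δ) ≥ 22 + 6δ/(1−δ) ⇒ δ ≥ 3/16.
Bestor: cooperation gives 19 each period; deviation gives 33 once then 4 forever.
  δ ≥ 14/29.
Both must hold, so the binding constraint is Bestor's: δ ≥ 14/29.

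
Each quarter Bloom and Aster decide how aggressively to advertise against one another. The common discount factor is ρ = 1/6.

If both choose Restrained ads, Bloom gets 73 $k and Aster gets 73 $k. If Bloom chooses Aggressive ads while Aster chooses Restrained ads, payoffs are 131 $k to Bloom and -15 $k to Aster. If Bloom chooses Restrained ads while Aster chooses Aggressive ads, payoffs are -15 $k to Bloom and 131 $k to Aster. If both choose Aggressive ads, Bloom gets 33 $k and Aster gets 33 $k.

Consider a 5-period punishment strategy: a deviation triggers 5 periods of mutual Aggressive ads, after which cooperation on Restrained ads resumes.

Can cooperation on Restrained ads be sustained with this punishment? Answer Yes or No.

Comparing payoff streams over the 6 periods until play realigns: cooperate → 73(1+ρ+…+ρ^5); deviate → 131 + 33(ρ+…+ρ^5).
Cooperation is sustained iff (73−33)(ρ+…+ρ^5) ≥ 131−73.
ρ+…+ρ^5 = 1/6·(1−(1/6)^5)/(1−1/6) = 0.2000, and (131−73)/(73−33) = 1.4500.
0.2000 < 1.4500, so cooperation is not sustainable.

No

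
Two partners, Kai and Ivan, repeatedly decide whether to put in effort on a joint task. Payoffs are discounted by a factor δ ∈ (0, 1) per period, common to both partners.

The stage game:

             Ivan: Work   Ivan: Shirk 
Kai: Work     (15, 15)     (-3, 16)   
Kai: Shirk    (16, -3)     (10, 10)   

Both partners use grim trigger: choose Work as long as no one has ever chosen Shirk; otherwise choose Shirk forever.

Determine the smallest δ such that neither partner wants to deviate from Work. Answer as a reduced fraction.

One-period gain from deviating is 16 − 15 = 1. The loss is 15 − 10 = 5 in every subsequent period, with present value 5·δ/(1−δ).
Deviation is unprofitable when 5·δ/(1−δ) ≥ 1, i.e. δ/(1−δ) ≥ 1/5.
Equivalently δ ≥ 1/(1+5) = 1/6.

1/6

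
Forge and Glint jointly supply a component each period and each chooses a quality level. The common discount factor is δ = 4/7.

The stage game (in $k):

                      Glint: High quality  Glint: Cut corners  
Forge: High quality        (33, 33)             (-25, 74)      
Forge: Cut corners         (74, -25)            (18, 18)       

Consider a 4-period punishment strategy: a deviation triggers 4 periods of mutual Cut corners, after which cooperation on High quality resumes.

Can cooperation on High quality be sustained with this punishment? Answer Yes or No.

Comparing payoff streams over the 5 periods until play realigns: cooperate → 33(1+δ+…+δ^4); deviate → 74 + 18(δ+…+δ^4).
Cooperation is sustained iff (33−18)(δ+…+δ^4) ≥ 74−33.
δ+…+δ^4 = 4/7·(1−(4/7)^4)/(1−4/7) = 1.1912, and (74−33)/(33−18) = 2.7333.
1.1912 < 2.7333, so cooperation is not sustainable.

No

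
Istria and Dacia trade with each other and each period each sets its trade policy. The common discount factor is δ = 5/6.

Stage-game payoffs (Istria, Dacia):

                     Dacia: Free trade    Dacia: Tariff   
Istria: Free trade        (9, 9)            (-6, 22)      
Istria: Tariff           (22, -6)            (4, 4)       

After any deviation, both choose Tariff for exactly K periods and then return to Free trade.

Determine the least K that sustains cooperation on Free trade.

IC: δ(1−δ^K)/(1−δ) ≥ (22−9)/(9−4) = 13/5.
With δ = 5/6: need 1 − δ^K ≥ 13/5·(1−5/6)/(5/6), i.e. δ^K ≤ 0.4800.
Since (5/6)^4 = 0.4823 and (5/6)^5 = 0.4019, the smallest such K is 5.

5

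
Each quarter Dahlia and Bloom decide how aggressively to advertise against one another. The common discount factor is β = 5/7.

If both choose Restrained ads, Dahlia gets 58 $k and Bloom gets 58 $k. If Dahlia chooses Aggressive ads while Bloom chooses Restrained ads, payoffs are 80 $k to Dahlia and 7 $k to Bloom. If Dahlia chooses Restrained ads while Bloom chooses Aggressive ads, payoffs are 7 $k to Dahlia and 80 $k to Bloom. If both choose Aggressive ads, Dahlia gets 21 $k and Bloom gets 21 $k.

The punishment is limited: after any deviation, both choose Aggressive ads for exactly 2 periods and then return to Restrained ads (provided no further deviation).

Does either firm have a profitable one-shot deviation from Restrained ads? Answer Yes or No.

Comparing payoff streams over the 3 periods until play realigns: cooperate → 58(1+β+…+β^2); deviate → 80 + 21(β+…+β^2).
Cooperation is sustained iff (58−21)(β+…+β^2) ≥ 80−58.
β+…+β^2 = 5/7·(1−(5/7)^2)/(1−5/7) = 1.2245, and (80−58)/(58−21) = 0.5946.
1.2245 ≥ 0.5946, so cooperation is sustainable.

No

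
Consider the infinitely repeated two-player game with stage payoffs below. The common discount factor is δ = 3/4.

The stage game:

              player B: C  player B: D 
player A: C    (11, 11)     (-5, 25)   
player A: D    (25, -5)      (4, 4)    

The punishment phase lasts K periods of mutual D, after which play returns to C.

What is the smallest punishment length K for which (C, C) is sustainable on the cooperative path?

No profitable deviation requires (11−4)(δ+…+δ^K) ≥ 25−11, i.e. δ+…+δ^K ≥ 2 ≈ 2.0000.
With δ = 3/4, the partial sums are K=1: 0.7500, K=2: 1.3125, K=3: 1.7344, K=4: 2.0508.
K = 4 is the first length at which the sum reaches 2.0000.

4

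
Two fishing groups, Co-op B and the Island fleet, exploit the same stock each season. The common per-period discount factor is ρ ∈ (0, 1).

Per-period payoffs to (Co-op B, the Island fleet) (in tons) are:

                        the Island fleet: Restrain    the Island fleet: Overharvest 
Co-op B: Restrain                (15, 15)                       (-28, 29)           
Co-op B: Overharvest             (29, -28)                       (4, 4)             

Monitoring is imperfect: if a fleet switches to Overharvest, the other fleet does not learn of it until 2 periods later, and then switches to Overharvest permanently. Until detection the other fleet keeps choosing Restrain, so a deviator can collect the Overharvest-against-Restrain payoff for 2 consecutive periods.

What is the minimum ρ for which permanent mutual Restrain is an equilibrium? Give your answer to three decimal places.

0.748

A deviator earns 29 for 2 periods, then 4 forever; cooperating earns 15 forever. Multiplying the IC by (1−ρ):
15 ≥ 29(1−ρ^2) + 4ρ^2, so 25·ρ^2 ≥ 14 and ρ^2 ≥ 14/25.
ρ ≥ (14/25)^(1/2) ≈ 0.748.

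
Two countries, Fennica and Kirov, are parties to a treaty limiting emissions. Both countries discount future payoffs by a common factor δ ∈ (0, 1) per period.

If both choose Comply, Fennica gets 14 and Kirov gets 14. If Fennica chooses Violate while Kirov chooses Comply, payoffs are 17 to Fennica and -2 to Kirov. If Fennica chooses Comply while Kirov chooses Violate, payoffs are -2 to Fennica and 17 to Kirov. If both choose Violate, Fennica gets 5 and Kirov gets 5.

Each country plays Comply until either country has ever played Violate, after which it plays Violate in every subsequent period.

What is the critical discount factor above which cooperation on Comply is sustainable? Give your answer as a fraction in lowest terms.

Cooperation forever yields 14 each period: 14/(1−δ).
Deviating yields 17 once, then 5 forever: 17 + 5δ/(1−δ).
No profitable deviation requires 14/(1−δ) ≥ 17 + 5δ/(1−δ).
Multiplying by (1−δ): 14 ≥ 17(1−δ) + 5δ = 17 − 12δ.
So 12δ ≥ 3, i.e. δ ≥ 3/12 = 1/4.

1/4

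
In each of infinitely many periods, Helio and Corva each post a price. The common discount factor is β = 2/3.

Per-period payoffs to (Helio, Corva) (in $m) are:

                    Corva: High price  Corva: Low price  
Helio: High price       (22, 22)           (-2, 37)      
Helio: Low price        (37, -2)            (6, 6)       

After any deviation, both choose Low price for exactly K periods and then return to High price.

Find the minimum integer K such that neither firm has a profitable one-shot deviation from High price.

2

Need Σ_{k=1}^{K} β^k ≥ (37−22)/(22−6) = 0.9375 at β = 2/3.
At K = 1 the sum is 0.6667 < 0.9375; at K = 2 it is 1.1111 ≥ 0.9375.
So the minimum punishment length is K = 2.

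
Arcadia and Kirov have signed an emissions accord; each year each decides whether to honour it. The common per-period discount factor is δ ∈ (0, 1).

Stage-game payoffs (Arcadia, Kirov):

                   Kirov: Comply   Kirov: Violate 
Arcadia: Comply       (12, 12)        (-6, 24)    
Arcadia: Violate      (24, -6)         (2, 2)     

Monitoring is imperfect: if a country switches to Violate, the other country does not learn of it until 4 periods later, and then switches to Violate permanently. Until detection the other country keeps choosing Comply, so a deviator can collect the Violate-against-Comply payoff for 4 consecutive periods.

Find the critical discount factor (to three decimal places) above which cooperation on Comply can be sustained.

Deviating for the 4 undetected periods gains 24−12 = 12 per period over cooperation, then loses 12−2 = 10 per period forever once punishment starts.
Gain: 12(1 + δ + … + δ^3); loss: 10·δ^4/(1−δ).
No profitable deviation ⇔ 12(1−δ^4) ≤ 10·δ^4, i.e. δ^4 ≥ 12/(12+10) = 6/11.
Hence δ ≥ (6/11)^(1/4) ≈ 0.859.

0.859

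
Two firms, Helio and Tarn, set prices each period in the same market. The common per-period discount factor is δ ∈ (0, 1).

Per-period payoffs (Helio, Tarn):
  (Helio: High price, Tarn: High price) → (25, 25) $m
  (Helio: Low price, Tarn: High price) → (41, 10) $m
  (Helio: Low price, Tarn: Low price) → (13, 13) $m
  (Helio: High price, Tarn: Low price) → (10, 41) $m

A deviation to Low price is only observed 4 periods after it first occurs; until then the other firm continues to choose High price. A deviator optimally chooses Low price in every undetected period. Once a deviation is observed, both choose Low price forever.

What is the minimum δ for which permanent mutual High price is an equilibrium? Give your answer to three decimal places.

0.869

The best deviation is to choose Low price for all 4 undetected periods, earning 41 each, then 13 forever once detected.
Deviation value: 41(1−δ^4)/(1−δ) + 13δ^4/(1−δ); cooperation value: 25/(1−δ).
IC: 25 ≥ 41(1−δ^4) + 13δ^4 = 41 − 28δ^4.
So δ^4 ≥ 16/28 = 4/7, giving δ ≥ (4/7)^(1/4) ≈ 0.869.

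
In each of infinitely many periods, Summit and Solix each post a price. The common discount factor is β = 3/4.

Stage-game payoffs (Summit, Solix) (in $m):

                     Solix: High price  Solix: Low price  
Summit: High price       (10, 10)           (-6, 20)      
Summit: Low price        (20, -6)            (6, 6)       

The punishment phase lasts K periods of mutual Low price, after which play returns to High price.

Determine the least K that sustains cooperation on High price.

7

IC: β(1−β^K)/(1−β) ≥ (20−10)/(10−6) = 5/2.
With β = 3/4: need 1 − β^K ≥ 5/2·(1−3/4)/(3/4), i.e. β^K ≤ 0.1667.
Since (3/4)^6 = 0.1780 and (3/4)^7 = 0.1335, the smallest such K is 7.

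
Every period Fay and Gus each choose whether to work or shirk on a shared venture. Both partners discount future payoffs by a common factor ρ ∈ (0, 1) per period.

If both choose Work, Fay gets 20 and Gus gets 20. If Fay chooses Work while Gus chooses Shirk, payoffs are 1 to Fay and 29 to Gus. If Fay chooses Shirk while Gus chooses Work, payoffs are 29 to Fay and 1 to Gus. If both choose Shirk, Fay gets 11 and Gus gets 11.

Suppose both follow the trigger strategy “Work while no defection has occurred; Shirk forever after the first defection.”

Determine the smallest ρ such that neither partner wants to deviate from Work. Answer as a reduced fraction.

1/2

Cooperation forever yields 20 each period: 20/(1−ρ).
Deviating yields 29 once, then 11 forever: 29 + 11ρ/(1−ρ).
No profitable deviation requires 20/(1−ρ) ≥ 29 + 11ρ/(1−ρ).
Multiplying by (1−ρ): 20 ≥ 29(1−ρ) + 11ρ = 29 − 18ρ.
So 18ρ ≥ 9, i.e. ρ ≥ 9/18 = 1/2.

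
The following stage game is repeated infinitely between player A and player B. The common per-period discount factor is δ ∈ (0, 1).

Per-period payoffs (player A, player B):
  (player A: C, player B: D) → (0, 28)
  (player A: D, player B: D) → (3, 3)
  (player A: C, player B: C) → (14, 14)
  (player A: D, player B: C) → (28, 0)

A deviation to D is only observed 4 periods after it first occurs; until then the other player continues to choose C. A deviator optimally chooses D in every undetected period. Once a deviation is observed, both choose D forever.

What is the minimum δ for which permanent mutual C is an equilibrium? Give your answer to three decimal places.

Deviating for the 4 undetected periods gains 28−14 = 14 per period over cooperation, then loses 14−3 = 11 per period forever once punishment starts.
Gain: 14(1 + δ + … + δ^3); loss: 11·δ^4/(1−δ).
No profitable deviation ⇔ 14(1−δ^4) ≤ 11·δ^4, i.e. δ^4 ≥ 14/(14+11) = 14/25.
Hence δ ≥ (14/25)^(1/4) ≈ 0.865.

0.865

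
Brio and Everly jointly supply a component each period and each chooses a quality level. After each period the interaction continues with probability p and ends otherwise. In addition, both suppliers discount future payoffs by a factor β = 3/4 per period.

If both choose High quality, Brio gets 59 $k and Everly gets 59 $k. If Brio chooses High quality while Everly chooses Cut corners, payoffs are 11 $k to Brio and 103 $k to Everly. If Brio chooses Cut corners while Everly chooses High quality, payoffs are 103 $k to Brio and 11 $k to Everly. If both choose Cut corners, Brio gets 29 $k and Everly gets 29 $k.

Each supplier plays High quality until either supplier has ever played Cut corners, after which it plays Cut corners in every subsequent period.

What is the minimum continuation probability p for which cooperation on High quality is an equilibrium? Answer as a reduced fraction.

88/111

Expected continuation weight on next period's payoff is β·p = 3/4·p, which plays the role of the discount factor.
Cooperation requires 3/4·p ≥ (103−59)/(103−29) = 22/37, hence p ≥ 88/111.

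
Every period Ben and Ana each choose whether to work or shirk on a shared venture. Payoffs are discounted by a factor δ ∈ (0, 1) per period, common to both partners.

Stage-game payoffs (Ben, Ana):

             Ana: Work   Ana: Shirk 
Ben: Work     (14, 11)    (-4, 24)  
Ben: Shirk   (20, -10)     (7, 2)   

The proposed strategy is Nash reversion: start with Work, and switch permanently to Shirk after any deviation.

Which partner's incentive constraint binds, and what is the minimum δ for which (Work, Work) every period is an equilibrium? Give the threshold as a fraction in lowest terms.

Ben: cooperation gives 14 each period; deviation gives 20 once then 7 forever.
  14/(1−δ) ≥ 20 + 7δ/(1−δ) ⇒ δ ≥ 6/13.
Ana: cooperation gives 11 each period; deviation gives 24 once then 2 forever.
  δ ≥ 13/22.
Both must hold, so the binding constraint is Ana's: δ ≥ 13/22.

Ana; δ ≥ 13/22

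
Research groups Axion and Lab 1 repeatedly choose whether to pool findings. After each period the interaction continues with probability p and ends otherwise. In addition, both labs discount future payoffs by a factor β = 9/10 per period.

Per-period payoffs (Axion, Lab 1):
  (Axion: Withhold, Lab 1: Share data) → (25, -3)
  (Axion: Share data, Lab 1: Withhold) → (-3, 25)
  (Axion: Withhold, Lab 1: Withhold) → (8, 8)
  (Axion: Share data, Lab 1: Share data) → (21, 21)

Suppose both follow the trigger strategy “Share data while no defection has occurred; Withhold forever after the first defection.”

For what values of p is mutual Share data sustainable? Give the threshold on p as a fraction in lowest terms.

40/153

With continuation probability p and discount β, the effective per-period discount factor is βp.
Grim-trigger IC: βp ≥ (25−21)/(25−8) = 4/17.
So p ≥ (4/17)/(9/10) = 40/153.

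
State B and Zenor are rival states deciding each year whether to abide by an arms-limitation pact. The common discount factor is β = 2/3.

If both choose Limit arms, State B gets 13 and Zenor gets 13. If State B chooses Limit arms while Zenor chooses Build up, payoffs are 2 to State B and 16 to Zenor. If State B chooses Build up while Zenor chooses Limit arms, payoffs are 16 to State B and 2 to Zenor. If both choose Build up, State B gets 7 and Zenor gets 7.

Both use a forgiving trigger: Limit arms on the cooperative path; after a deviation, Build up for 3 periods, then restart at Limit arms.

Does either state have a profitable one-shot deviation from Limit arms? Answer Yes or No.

A one-shot deviation gives 16 now, then 7 for 3 periods, then back to 13.
Gain from deviating: (16−13) today; loss: (13−7) in each of the next 3 periods.
No-deviation condition: (13−7)(β+…+β^3) ≥ 16−13, i.e. β+…+β^3 ≥ 1/2.
At β = 2/3: β+…+β^3 = 1.4074 ≥ 0.5000.
So cooperation is sustainable.

No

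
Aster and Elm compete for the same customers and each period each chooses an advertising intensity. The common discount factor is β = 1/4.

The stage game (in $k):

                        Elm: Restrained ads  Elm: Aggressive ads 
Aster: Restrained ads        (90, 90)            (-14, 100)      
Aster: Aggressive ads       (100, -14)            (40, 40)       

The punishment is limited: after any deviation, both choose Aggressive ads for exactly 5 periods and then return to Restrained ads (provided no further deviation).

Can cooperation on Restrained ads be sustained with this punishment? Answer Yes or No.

Yes

Comparing payoff streams over the 6 periods until play realigns: cooperate → 90(1+β+…+β^5); deviate → 100 + 40(β+…+β^5).
Cooperation is sustained iff (90−40)(β+…+β^5) ≥ 100−90.
β+…+β^5 = 1/4·(1−(1/4)^5)/(1−1/4) = 0.3330, and (100−90)/(90−40) = 0.2000.
0.3330 ≥ 0.2000, so cooperation is sustainable.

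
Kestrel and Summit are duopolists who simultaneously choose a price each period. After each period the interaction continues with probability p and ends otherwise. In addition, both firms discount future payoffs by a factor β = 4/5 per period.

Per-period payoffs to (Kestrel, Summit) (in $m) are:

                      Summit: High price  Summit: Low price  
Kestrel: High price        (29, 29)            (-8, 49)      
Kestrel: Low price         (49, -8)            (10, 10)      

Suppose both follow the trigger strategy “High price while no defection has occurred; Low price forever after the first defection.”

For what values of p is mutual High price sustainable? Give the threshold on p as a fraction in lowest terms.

With continuation probability p and discount β, the effective per-period discount factor is βp.
Grim-trigger IC: βp ≥ (49−29)/(49−10) = 20/39.
So p ≥ (20/39)/(4/5) = 25/39.

25/39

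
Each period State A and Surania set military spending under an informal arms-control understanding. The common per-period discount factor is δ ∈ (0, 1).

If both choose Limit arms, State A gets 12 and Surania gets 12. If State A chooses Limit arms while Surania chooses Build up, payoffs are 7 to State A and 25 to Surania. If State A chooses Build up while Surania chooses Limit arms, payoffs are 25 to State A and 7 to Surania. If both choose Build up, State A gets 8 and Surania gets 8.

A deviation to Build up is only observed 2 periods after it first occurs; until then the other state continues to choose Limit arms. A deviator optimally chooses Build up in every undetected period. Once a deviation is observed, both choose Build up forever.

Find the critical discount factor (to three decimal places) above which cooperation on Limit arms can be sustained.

Deviating for the 2 undetected periods gains 25−12 = 13 per period over cooperation, then loses 12−8 = 4 per period forever once punishment starts.
Gain: 13(1 + δ + … + δ^1); loss: 4·δ^2/(1−δ).
No profitable deviation ⇔ 13(1−δ^2) ≤ 4·δ^2, i.e. δ^2 ≥ 13/(13+4) = 13/17.
Hence δ ≥ (13/17)^(1/2) ≈ 0.874.

0.874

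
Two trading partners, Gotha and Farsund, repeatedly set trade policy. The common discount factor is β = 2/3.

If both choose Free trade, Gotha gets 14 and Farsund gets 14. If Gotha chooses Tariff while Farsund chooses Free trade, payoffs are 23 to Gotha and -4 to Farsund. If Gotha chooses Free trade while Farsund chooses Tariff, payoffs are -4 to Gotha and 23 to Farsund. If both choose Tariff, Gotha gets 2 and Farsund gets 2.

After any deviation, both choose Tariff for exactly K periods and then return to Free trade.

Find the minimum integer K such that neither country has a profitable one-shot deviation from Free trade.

2

No profitable deviation requires (14−2)(β+…+β^K) ≥ 23−14, i.e. β+…+β^K ≥ 3/4 ≈ 0.7500.
With β = 2/3, the partial sums are K=1: 0.6667, K=2: 1.1111.
K = 2 is the first length at which the sum reaches 0.7500.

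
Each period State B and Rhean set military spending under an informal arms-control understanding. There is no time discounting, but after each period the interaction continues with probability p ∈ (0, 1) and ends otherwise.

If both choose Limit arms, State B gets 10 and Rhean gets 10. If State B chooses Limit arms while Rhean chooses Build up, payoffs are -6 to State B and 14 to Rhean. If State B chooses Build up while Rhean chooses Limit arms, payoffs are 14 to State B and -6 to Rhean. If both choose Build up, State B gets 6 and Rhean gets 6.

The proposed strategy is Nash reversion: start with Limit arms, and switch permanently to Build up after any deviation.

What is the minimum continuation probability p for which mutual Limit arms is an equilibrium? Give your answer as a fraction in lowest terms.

1/2

With no time discounting, the continuation probability p plays the role of the discount factor.
Grim-trigger IC: 10/(1−p) ≥ 14 + 6p/(1−p) ⇒ p ≥ (14−10)/(14−6) = 1/2.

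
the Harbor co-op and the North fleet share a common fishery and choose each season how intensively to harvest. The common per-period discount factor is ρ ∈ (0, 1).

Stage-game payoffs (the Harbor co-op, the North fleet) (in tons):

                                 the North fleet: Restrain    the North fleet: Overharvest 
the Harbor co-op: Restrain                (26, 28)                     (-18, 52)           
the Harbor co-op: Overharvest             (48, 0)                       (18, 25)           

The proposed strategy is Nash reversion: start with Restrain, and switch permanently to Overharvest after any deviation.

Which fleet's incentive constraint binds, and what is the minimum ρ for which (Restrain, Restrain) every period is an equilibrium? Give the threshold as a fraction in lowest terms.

the North fleet; ρ ≥ 8/9

For the Harbor co-op: deviation gain 48−26 = 22, per-period punishment loss 26−18 = 8. IC gives ρ ≥ 22/30 = 11/15.
For the North fleet: gain 24, loss 3 per period, so ρ ≥ 24/27 = 8/9.
The tighter constraint is the North fleet's, so cooperation needs ρ ≥ 8/9.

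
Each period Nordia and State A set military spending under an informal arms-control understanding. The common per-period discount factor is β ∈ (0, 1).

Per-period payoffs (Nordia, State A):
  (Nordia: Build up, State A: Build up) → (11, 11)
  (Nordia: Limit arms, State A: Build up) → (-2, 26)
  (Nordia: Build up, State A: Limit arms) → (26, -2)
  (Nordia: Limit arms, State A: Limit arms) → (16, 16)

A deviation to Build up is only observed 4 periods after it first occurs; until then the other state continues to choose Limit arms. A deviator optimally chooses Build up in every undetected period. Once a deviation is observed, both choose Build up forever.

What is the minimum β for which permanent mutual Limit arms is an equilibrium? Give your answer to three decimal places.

0.904

A deviator earns 26 for 4 periods, then 11 forever; cooperating earns 16 forever. Multiplying the IC by (1−β):
16 ≥ 26(1−β^4) + 11β^4, so 15·β^4 ≥ 10 and β^4 ≥ 2/3.
β ≥ (2/3)^(1/4) ≈ 0.904.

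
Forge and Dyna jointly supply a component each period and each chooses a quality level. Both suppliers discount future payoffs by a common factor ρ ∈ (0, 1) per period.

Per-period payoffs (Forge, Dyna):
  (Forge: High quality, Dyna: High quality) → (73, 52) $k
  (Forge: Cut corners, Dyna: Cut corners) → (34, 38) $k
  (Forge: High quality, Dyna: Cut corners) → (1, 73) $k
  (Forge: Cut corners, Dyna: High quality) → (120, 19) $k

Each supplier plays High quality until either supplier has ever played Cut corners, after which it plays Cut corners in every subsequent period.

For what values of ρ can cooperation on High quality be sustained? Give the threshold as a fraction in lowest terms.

For Forge: deviation gain 120−73 = 47, per-period punishment loss 73−34 = 39. IC gives ρ ≥ 47/86.
For Dyna: gain 21, loss 14 per period, so ρ ≥ 21/35 = 3/5.
The tighter constraint is Dyna's, so cooperation needs ρ ≥ 3/5.

3/5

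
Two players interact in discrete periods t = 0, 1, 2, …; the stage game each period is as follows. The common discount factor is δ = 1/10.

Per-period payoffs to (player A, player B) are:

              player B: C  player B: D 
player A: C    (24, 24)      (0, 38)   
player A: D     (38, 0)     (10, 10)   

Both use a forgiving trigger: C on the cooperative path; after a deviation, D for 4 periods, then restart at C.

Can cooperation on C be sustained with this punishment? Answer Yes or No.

A one-shot deviation gives 38 now, then 10 for 4 periods, then back to 24.
Gain from deviating: (38−24) today; loss: (24−10) in each of the next 4 periods.
No-deviation condition: (24−10)(δ+…+δ^4) ≥ 38−24, i.e. δ+…+δ^4 ≥ 1.
At δ = 1/10: δ+…+δ^4 = 0.1111 < 1.0000.
So cooperation is not sustainable.

No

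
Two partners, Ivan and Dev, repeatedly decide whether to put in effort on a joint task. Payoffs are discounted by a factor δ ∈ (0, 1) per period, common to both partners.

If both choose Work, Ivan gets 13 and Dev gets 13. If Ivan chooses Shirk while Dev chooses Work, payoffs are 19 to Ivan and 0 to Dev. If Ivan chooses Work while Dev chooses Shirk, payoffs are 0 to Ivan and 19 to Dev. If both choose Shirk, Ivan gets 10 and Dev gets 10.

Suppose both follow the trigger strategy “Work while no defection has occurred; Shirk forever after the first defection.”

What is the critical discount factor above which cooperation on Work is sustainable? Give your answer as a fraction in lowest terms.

2/3

One-period gain from deviating is 19 − 13 = 6. The loss is 13 − 10 = 3 in every subsequent period, with present value 3·δ/(1−δ).
Deviation is unprofitable when 3·δ/(1−δ) ≥ 6, i.e. δ/(1−δ) ≥ 2.
Equivalently δ ≥ 6/(6+3) = 2/3.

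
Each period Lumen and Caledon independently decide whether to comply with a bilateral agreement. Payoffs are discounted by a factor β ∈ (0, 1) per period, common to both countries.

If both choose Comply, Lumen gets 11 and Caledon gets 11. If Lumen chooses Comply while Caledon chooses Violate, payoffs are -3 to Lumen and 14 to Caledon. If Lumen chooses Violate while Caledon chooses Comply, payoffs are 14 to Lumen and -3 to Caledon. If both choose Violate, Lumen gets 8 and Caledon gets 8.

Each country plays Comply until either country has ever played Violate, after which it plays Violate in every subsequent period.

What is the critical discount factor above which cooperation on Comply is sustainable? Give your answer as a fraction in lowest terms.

1/2

One-period gain from deviating is 14 − 11 = 3. The loss is 11 − 8 = 3 in every subsequent period, with present value 3·β/(1−β).
Deviation is unprofitable when 3·β/(1−β) ≥ 3, i.e. β/(1−β) ≥ 1.
Equivalently β ≥ 3/(3+3) = 1/2.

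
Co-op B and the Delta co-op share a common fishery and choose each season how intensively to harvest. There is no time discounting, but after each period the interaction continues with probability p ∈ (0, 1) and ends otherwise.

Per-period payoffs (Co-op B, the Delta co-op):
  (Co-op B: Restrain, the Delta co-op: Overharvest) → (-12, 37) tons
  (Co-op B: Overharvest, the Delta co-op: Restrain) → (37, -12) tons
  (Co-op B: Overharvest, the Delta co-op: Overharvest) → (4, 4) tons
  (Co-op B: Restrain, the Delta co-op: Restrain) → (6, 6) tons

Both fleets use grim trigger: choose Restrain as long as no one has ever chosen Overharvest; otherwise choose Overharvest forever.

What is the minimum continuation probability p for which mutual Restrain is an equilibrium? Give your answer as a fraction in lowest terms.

31/33

With no time discounting, the continuation probability p plays the role of the discount factor.
Grim-trigger IC: 6/(1−p) ≥ 37 + 4p/(1−p) ⇒ p ≥ (37−6)/(37−4) = 31/33.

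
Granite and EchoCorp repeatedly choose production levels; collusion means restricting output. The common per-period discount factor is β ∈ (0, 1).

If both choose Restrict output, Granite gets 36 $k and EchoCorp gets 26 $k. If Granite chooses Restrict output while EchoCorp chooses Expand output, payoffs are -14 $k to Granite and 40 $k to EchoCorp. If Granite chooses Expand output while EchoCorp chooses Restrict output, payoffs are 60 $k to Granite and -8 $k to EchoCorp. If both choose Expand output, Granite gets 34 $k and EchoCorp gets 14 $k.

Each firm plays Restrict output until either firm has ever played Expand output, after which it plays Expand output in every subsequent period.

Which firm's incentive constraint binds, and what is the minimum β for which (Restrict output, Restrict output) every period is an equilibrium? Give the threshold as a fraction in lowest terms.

Granite: cooperation gives 36 each period; deviation gives 60 once then 34 forever.
  36/(1−β) ≥ 60 + 34β/(1−β) ⇒ β ≥ 24/26 = 12/13.
EchoCorp: cooperation gives 26 each period; deviation gives 40 once then 14 forever.
  β ≥ 14/26 = 7/13.
Both must hold, so the binding constraint is Granite's: β ≥ 12/13.

Granite; β ≥ 12/13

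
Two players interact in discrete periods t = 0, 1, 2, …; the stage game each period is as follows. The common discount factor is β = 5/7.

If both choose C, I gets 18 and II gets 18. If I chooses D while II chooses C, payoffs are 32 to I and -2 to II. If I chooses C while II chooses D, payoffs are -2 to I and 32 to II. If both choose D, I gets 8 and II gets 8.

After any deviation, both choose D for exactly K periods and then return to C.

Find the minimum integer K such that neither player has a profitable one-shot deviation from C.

IC: β(1−β^K)/(1−β) ≥ (32−18)/(18−8) = 7/5.
With β = 5/7: need 1 − β^K ≥ 7/5·(1−5/7)/(5/7), i.e. β^K ≤ 0.4400.
Since (5/7)^2 = 0.5102 and (5/7)^3 = 0.3644, the smallest such K is 3.

3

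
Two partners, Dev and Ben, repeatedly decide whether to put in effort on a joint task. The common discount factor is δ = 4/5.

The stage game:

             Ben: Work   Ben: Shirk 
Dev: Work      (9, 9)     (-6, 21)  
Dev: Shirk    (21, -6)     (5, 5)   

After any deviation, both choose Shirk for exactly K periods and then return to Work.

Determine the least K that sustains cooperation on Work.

7

IC: δ(1−δ^K)/(1−δ) ≥ (21−9)/(9−5) = 3.
With δ = 4/5: need 1 − δ^K ≥ 3·(1−4/5)/(4/5), i.e. δ^K ≤ 0.2500.
Since (4/5)^6 = 0.2621 and (4/5)^7 = 0.2097, the smallest such K is 7.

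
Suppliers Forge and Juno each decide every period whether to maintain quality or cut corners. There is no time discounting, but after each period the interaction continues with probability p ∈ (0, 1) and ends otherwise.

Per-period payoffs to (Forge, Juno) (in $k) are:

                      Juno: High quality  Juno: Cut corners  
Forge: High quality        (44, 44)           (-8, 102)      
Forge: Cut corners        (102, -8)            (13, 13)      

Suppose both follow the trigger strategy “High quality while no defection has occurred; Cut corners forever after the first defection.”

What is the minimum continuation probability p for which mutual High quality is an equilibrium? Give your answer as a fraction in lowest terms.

58/89

Expected cooperation value is 44 + p·44 + p²·44 + … = 44/(1−p); deviation gives 102 + p·13/(1−p).
44 ≥ 102(1−p) + 13p ⇒ 89p ≥ 58 ⇒ p ≥ 58/89.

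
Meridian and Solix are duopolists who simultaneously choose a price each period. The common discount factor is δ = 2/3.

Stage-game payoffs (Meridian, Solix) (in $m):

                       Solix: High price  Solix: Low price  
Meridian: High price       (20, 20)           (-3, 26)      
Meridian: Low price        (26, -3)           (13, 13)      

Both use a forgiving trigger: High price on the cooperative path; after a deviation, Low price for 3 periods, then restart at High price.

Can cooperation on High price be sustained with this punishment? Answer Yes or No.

A one-shot deviation gives 26 now, then 13 for 3 periods, then back to 20.
Gain from deviating: (26−20) today; loss: (20−13) in each of the next 3 periods.
No-deviation condition: (20−13)(δ+…+δ^3) ≥ 26−20, i.e. δ+…+δ^3 ≥ 6/7.
At δ = 2/3: δ+…+δ^3 = 1.4074 ≥ 0.8571.
So cooperation is sustainable.

Yes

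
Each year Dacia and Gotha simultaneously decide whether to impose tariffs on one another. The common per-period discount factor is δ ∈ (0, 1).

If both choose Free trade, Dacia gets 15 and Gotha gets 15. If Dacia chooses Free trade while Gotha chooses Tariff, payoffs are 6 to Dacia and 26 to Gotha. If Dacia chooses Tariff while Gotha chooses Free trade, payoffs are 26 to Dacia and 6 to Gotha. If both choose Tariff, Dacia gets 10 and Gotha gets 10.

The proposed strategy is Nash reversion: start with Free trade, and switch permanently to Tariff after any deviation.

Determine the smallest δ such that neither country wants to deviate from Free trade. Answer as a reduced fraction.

Under grim trigger the critical discount factor is (T−C)/(T−P) with T = 26, C = 15, P = 10.
δ* = (26−15)/(26−10) = 11/16.

11/16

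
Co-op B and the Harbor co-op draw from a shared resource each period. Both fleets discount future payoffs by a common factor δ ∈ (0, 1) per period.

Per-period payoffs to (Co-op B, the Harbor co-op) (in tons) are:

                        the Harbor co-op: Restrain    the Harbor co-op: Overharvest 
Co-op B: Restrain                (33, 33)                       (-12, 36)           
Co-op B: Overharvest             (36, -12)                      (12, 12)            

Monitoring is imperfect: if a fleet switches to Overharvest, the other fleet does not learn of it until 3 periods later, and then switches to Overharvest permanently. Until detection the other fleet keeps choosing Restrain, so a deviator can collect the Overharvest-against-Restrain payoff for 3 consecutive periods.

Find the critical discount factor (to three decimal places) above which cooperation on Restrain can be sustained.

0.500

A deviator earns 36 for 3 periods, then 12 forever; cooperating earns 33 forever. Multiplying the IC by (1−δ):
33 ≥ 36(1−δ^3) + 12δ^3, so 24·δ^3 ≥ 3 and δ^3 ≥ 1/8.
δ ≥ (1/8)^(1/3) ≈ 0.500.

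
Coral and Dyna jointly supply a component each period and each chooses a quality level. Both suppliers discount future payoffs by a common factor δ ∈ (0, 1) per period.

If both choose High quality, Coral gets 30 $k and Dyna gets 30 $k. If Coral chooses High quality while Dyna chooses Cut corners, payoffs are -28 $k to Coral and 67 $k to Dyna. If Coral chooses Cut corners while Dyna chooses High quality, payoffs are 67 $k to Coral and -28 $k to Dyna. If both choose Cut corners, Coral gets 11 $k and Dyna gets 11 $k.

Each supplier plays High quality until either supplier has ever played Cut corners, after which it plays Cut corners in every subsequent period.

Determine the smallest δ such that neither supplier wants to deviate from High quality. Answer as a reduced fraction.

37/56

Under grim trigger the critical discount factor is (T−C)/(T−P) with T = 67, C = 30, P = 11.
δ* = (67−30)/(67−11) = 37/56.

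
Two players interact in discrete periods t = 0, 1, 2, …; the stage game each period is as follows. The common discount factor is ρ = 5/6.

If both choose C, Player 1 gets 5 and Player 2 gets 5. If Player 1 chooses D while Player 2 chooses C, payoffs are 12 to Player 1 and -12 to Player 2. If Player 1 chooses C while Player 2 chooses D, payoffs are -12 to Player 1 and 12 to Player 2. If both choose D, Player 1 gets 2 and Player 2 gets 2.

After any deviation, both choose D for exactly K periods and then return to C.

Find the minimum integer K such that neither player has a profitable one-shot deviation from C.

Need Σ_{k=1}^{K} ρ^k ≥ (12−5)/(5−2) = 2.3333 at ρ = 5/6.
At K = 3 the sum is 2.1065 < 2.3333; at K = 4 it is 2.5887 ≥ 2.3333.
So the minimum punishment length is K = 4.

4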